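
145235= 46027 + 99208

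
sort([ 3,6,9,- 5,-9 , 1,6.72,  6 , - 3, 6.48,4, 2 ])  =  [ - 9,-5,  -  3,1,2, 3 , 4, 6, 6,6.48,  6.72, 9]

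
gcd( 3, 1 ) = 1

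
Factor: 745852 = 2^2 * 199^1*937^1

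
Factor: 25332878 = 2^1*12666439^1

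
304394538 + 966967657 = 1271362195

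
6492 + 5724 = 12216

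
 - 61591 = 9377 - 70968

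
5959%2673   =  613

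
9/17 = 9/17 = 0.53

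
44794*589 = 26383666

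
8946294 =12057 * 742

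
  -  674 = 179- 853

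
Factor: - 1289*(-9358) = 12062462 = 2^1*1289^1*4679^1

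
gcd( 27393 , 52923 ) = 69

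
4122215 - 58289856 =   -  54167641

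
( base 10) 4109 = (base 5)112414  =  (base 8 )10015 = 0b1000000001101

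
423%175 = 73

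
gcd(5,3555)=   5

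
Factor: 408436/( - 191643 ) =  - 2^2 * 3^( - 1)*7^1*29^1 * 127^(-1 )  =  - 812/381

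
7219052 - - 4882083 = 12101135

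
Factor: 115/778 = 2^(-1)*5^1* 23^1*  389^(  -  1 ) 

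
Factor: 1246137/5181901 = 3^1*415379^1*5181901^(-1)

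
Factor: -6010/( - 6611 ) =10/11 = 2^1*5^1*11^( - 1 ) 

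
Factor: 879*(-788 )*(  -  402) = 278446104 = 2^3*3^2*67^1 * 197^1*293^1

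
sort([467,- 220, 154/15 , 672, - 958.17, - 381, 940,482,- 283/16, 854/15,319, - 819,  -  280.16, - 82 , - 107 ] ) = [-958.17,  -  819, - 381,-280.16 , - 220,-107, - 82 , - 283/16,154/15, 854/15,  319 , 467,482,672, 940]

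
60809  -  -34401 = 95210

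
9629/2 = 4814  +  1/2 = 4814.50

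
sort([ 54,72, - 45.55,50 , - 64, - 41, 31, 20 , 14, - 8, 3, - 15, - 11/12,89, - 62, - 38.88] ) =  [ - 64, - 62, - 45.55, - 41, - 38.88,-15, - 8, - 11/12,3,14,20,31,  50,54,72,89]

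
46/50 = 23/25 = 0.92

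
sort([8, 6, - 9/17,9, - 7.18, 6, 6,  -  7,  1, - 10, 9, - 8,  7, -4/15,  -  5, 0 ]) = [ - 10, -8, - 7.18, - 7, - 5, - 9/17, - 4/15,0, 1,6,  6,6, 7, 8, 9,  9 ]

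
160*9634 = 1541440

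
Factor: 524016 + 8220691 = 8744707 = 8744707^1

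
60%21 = 18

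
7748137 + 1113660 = 8861797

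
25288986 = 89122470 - 63833484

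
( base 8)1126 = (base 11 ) 4A4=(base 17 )213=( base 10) 598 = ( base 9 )734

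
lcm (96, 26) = 1248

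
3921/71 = 3921/71 = 55.23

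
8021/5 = 8021/5 =1604.20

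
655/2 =327 + 1/2 = 327.50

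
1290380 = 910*1418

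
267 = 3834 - 3567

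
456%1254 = 456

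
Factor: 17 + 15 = 32 = 2^5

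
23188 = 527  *44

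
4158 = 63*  66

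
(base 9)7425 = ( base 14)1DB4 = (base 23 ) a6m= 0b1010101001010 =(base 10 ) 5450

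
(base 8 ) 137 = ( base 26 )3H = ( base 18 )55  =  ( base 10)95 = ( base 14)6b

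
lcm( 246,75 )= 6150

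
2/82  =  1/41 = 0.02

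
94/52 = 47/26 = 1.81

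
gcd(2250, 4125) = 375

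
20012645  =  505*39629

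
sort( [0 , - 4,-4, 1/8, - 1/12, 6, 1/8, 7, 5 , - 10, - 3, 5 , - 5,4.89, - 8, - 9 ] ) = [ - 10, - 9, - 8, - 5, - 4, - 4, - 3, - 1/12, 0, 1/8,1/8,4.89, 5, 5, 6,7] 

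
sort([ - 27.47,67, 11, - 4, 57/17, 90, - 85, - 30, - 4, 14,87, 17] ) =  [- 85, - 30, - 27.47, - 4,  -  4,  57/17 , 11, 14,17,67, 87, 90]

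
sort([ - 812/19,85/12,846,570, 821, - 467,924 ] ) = [ - 467, - 812/19,85/12,570, 821, 846,924] 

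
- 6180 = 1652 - 7832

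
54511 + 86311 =140822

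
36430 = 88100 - 51670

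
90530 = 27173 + 63357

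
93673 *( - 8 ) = - 749384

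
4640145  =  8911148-4271003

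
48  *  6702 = 321696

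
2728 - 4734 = -2006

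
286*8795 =2515370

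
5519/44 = 5519/44 = 125.43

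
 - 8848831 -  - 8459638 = -389193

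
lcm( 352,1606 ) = 25696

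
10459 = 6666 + 3793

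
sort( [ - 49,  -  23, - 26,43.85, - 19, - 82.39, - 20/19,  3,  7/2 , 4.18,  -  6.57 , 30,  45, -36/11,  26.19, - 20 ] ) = [ - 82.39,-49, - 26,  -  23, - 20, - 19 , - 6.57,-36/11,-20/19 , 3,7/2,4.18,  26.19,30,43.85, 45 ] 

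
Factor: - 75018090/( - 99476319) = 25006030/33158773 = 2^1*5^1 * 7^1 * 199^(  -  1)*166627^(  -  1)*357229^1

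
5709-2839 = 2870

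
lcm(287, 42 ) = 1722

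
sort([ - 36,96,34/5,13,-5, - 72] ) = [ - 72, - 36, - 5, 34/5, 13,96]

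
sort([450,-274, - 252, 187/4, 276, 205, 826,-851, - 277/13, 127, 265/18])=[- 851, - 274, - 252,-277/13 , 265/18, 187/4,127, 205,276, 450,826] 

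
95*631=59945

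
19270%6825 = 5620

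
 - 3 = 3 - 6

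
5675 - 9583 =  - 3908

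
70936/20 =3546 + 4/5  =  3546.80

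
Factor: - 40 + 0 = -40  =  - 2^3 * 5^1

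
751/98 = 7 + 65/98 = 7.66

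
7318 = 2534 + 4784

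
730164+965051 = 1695215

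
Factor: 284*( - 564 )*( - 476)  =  2^6*3^1*7^1*17^1*47^1*71^1 = 76243776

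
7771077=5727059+2044018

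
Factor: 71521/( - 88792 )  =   - 2^(-3)*11^( - 1 )*37^1*1009^ ( - 1 )*1933^1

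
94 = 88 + 6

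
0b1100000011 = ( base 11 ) 641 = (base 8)1403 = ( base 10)771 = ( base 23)1AC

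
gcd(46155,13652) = 1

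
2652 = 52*51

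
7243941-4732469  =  2511472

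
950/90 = 95/9   =  10.56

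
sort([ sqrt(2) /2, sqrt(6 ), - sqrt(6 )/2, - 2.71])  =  [-2.71, - sqrt( 6 )/2, sqrt(  2)/2, sqrt(6 )]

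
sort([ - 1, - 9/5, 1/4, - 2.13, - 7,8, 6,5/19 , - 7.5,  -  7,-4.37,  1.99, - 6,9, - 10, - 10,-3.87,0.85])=[ - 10, - 10, - 7.5, - 7, - 7, - 6, -4.37, - 3.87, - 2.13, - 9/5, -1,1/4,5/19,0.85,1.99, 6,8, 9]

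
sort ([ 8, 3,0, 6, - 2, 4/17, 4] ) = [-2,0, 4/17,  3 , 4 , 6, 8]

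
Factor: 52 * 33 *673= 2^2 * 3^1 * 11^1  *13^1 * 673^1= 1154868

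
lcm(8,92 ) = 184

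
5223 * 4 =20892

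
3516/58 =1758/29= 60.62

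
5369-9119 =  - 3750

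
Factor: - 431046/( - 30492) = 2^(  -  1)*11^(-1)*311^1 = 311/22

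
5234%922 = 624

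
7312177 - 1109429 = 6202748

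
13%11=2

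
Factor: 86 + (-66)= 20 = 2^2*5^1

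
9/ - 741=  - 3/247 = - 0.01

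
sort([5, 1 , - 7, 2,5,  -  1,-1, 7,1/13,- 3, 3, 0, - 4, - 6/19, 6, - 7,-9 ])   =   [ - 9,-7, -7,  -  4,-3, - 1, -1,-6/19,0,  1/13,1, 2, 3,  5, 5, 6,7]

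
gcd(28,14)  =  14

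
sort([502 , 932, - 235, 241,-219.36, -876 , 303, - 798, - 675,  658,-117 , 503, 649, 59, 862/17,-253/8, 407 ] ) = [ - 876 , - 798, - 675, - 235, - 219.36, - 117, - 253/8 , 862/17 , 59, 241 , 303,407,502 , 503  ,  649, 658,932] 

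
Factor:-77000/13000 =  - 77/13 =-7^1*11^1 *13^(-1) 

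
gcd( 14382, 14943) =51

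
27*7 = 189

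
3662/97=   37 + 73/97 =37.75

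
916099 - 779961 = 136138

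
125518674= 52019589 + 73499085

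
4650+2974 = 7624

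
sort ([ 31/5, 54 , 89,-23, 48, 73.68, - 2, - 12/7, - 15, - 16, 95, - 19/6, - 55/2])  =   [ - 55/2, - 23, - 16,-15 , - 19/6, - 2, - 12/7,31/5, 48, 54, 73.68,89, 95]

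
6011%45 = 26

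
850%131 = 64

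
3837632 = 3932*976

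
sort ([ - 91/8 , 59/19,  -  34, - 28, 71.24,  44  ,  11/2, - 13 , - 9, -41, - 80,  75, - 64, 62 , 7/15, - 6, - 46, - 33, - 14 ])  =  [ - 80, - 64, - 46, - 41 , - 34 , - 33, - 28 , - 14, - 13 ,-91/8  , - 9, - 6, 7/15,59/19, 11/2, 44, 62, 71.24 , 75 ]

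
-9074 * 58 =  - 526292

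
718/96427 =718/96427 = 0.01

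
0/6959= 0 = 0.00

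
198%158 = 40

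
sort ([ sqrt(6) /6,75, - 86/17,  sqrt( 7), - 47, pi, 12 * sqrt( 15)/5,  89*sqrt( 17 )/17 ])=[ - 47, - 86/17, sqrt(6 ) /6, sqrt( 7), pi, 12*sqrt( 15) /5, 89*sqrt( 17 ) /17, 75]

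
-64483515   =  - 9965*6471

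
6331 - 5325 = 1006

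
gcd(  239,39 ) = 1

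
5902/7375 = 5902/7375 = 0.80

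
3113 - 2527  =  586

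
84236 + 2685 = 86921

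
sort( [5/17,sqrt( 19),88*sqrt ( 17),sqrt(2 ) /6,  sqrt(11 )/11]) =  [sqrt( 2 )/6,5/17 , sqrt ( 11 ) /11,sqrt(19),88*sqrt(17)]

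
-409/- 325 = 409/325  =  1.26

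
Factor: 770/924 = 2^( - 1)*3^(-1 )*5^1 = 5/6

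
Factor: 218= 2^1*109^1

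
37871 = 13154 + 24717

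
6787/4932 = 1 +1855/4932 = 1.38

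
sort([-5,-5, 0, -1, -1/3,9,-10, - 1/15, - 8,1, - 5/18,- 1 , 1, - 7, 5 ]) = [ - 10,  -  8, - 7, - 5,-5 ,- 1,-1, -1/3, -5/18, - 1/15, 0,1,  1, 5, 9 ] 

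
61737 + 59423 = 121160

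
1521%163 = 54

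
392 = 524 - 132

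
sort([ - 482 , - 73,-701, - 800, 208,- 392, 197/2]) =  [ - 800, - 701, -482, - 392, - 73,  197/2,208]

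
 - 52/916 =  - 13/229  =  - 0.06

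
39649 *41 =1625609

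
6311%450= 11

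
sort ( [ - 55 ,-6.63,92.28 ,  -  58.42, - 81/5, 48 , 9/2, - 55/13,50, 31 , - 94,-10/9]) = [  -  94, - 58.42, - 55, - 81/5, - 6.63 , - 55/13, - 10/9,9/2, 31, 48,50, 92.28]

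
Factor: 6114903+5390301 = 2^2*3^2*319589^1 = 11505204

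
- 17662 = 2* ( - 8831)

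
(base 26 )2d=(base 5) 230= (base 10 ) 65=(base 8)101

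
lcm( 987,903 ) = 42441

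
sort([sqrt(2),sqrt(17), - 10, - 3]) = [ - 10,  -  3,sqrt( 2 ), sqrt ( 17)]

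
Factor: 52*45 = 2^2*3^2*5^1*13^1=2340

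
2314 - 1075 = 1239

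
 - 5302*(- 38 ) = 201476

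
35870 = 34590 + 1280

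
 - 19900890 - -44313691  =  24412801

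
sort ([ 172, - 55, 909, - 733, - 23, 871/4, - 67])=[ - 733, - 67, - 55 , - 23, 172, 871/4,909 ]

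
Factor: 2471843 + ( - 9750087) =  - 2^2*17^1 * 107033^1 =- 7278244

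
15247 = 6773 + 8474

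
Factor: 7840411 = 29^1*37^1*7307^1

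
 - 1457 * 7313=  - 10655041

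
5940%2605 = 730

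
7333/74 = 99  +  7/74 = 99.09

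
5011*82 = 410902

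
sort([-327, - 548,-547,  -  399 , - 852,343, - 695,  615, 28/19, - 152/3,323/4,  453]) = [- 852, - 695,-548, - 547, - 399, - 327, - 152/3 , 28/19 , 323/4,343, 453,615] 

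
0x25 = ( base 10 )37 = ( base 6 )101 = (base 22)1f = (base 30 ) 17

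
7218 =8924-1706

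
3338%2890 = 448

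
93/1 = 93 = 93.00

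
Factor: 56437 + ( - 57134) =  -  697 = - 17^1*41^1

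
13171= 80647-67476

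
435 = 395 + 40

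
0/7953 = 0 = 0.00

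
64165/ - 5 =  -12833/1 = - 12833.00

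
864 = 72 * 12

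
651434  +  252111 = 903545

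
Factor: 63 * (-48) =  - 3024 = -2^4*3^3*7^1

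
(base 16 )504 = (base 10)1284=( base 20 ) 344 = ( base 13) 77A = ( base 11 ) a68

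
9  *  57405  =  516645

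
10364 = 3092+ 7272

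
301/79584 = 301/79584 = 0.00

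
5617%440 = 337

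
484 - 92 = 392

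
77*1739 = 133903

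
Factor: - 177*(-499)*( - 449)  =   - 39657027 = - 3^1*59^1*449^1*499^1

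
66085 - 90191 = -24106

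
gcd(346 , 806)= 2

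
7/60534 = 7/60534 =0.00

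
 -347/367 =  -347/367 = - 0.95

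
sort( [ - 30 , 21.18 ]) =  [ - 30, 21.18]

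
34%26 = 8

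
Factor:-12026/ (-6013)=2 = 2^1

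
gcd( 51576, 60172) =8596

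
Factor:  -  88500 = - 2^2 * 3^1*5^3 *59^1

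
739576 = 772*958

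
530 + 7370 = 7900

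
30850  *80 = 2468000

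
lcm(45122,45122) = 45122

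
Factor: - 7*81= - 567= - 3^4 * 7^1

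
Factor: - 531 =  - 3^2*59^1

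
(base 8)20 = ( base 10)16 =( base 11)15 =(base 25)G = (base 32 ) g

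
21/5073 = 7/1691 = 0.00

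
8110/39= 8110/39   =  207.95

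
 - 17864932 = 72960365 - 90825297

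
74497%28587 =17323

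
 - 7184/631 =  - 12+388/631=- 11.39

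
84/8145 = 28/2715 = 0.01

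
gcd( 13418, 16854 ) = 2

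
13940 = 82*170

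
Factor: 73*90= 2^1*3^2 *5^1*73^1 = 6570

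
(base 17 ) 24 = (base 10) 38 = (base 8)46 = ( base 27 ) 1b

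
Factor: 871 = 13^1*67^1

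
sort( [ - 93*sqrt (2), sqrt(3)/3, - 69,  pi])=[ - 93*sqrt(2), - 69,sqrt(3 ) /3,pi]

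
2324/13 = 178 + 10/13= 178.77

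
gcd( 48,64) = 16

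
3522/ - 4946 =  - 1 + 712/2473=-0.71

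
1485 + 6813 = 8298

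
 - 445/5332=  - 1  +  4887/5332 = - 0.08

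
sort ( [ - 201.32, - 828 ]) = [ - 828,  -  201.32] 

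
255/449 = 255/449 = 0.57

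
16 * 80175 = 1282800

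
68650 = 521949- 453299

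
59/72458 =59/72458 = 0.00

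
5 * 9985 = 49925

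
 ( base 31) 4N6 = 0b1000111010011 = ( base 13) 2100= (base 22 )999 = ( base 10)4563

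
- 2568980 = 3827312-6396292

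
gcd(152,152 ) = 152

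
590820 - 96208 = 494612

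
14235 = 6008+8227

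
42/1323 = 2/63 = 0.03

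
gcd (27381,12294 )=3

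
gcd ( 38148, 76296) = 38148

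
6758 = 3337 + 3421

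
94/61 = 1 + 33/61 = 1.54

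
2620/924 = 2 + 193/231 = 2.84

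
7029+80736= 87765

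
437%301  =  136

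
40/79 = 40/79 = 0.51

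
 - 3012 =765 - 3777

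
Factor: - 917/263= - 7^1*131^1*263^( - 1)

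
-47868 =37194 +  - 85062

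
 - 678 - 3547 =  - 4225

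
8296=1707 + 6589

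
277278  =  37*7494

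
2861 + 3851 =6712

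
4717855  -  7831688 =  - 3113833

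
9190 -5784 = 3406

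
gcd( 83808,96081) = 3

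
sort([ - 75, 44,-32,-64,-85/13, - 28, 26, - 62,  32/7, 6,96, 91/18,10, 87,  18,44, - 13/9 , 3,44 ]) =[ -75,-64,-62 ,-32,-28,-85/13, - 13/9, 3,32/7,91/18, 6 , 10,  18,26,44,44 , 44,  87,96]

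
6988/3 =6988/3= 2329.33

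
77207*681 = 52577967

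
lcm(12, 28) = 84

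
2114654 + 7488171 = 9602825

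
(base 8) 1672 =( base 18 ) 2h0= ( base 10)954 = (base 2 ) 1110111010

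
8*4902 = 39216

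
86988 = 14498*6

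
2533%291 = 205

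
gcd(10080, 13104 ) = 1008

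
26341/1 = 26341= 26341.00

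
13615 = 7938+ 5677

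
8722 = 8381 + 341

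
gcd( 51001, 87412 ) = 1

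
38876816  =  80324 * 484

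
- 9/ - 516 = 3/172 = 0.02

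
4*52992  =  211968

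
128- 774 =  - 646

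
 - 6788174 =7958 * ( - 853) 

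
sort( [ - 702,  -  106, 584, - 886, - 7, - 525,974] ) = [ - 886,-702, - 525, - 106, - 7, 584,974 ]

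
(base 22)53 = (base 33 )3E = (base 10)113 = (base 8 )161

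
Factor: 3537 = 3^3* 131^1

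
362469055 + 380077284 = 742546339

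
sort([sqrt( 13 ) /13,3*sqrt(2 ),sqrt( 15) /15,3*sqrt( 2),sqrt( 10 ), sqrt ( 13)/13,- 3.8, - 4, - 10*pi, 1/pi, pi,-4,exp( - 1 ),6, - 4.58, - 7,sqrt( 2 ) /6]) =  [ - 10*pi, -7, - 4.58, - 4 , - 4 , - 3.8,sqrt(2) /6,sqrt( 15) /15,sqrt(13) /13,sqrt( 13 )/13,1/pi,exp( - 1 ),pi,sqrt(10), 3 * sqrt( 2), 3*sqrt(2 ),6]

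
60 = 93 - 33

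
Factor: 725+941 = 2^1  *7^2*17^1=1666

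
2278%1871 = 407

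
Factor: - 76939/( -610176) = 2^ (  -  7) *3^(-1 )*7^(  -  1)*47^1*227^(-1)* 1637^1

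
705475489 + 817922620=1523398109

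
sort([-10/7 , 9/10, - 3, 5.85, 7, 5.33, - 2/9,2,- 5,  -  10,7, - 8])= [ - 10  ,- 8,-5, - 3, - 10/7, - 2/9,9/10, 2, 5.33,  5.85,7, 7] 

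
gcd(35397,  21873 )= 69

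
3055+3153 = 6208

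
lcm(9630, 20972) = 943740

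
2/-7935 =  - 2/7935 = - 0.00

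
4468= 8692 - 4224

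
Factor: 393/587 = 3^1*131^1*587^( - 1) 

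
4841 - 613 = 4228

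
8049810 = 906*8885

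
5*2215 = 11075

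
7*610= 4270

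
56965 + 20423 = 77388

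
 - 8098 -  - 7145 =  - 953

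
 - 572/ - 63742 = 286/31871= 0.01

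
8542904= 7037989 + 1504915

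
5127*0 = 0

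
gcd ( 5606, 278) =2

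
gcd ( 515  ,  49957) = 1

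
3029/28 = 108 + 5/28 = 108.18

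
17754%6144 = 5466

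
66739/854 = 66739/854 =78.15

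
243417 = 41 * 5937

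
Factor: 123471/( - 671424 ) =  - 153/832 = - 2^( - 6)*3^2*13^( - 1)*17^1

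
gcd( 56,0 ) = 56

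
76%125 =76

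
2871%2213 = 658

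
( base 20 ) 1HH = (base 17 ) 2a9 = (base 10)757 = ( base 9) 1031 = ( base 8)1365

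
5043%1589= 276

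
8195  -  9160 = -965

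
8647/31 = 8647/31 = 278.94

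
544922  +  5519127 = 6064049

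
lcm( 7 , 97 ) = 679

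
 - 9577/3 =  - 9577/3=- 3192.33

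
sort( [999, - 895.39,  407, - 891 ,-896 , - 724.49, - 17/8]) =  [ - 896, - 895.39, - 891, - 724.49, - 17/8, 407, 999]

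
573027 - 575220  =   - 2193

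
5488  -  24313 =-18825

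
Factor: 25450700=2^2*  5^2*11^1 * 17^1*1361^1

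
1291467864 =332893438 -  - 958574426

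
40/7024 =5/878 = 0.01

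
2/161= 2/161 = 0.01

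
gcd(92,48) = 4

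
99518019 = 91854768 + 7663251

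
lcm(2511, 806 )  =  65286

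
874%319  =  236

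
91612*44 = 4030928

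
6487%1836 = 979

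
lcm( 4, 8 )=8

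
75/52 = 1 + 23/52 = 1.44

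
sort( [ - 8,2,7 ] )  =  [ - 8,2, 7 ]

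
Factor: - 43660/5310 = -74/9 =- 2^1*3^(-2)*37^1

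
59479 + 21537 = 81016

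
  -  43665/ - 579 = 75 + 80/193 = 75.41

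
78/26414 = 39/13207 = 0.00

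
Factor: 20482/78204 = 11/42=2^( -1 )*3^(-1)*7^( - 1 )*11^1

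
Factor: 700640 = 2^5*5^1*29^1*151^1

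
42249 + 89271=131520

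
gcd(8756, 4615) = 1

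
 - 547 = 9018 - 9565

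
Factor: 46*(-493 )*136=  - 2^4*17^2*23^1*29^1 = -3084208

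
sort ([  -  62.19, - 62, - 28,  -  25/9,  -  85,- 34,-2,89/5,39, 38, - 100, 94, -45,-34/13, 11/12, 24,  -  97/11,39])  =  [  -  100, - 85, - 62.19 ,- 62, - 45, - 34,  -  28,-97/11, - 25/9, - 34/13, - 2,  11/12, 89/5,24, 38,39,39,94 ]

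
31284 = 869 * 36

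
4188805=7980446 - 3791641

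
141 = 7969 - 7828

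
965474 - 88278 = 877196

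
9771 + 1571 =11342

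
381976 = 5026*76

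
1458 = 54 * 27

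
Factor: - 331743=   -3^1*110581^1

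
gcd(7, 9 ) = 1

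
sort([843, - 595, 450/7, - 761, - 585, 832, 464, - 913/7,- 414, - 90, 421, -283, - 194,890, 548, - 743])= [-761 , - 743, - 595, - 585, - 414,  -  283, - 194, - 913/7, - 90, 450/7, 421,464, 548, 832,843, 890 ]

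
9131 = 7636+1495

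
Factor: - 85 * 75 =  - 6375 = -3^1*5^3*17^1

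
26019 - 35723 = - 9704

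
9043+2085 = 11128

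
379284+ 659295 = 1038579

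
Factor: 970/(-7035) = - 194/1407 = - 2^1*3^( - 1)*7^(-1 )*67^(-1 )*97^1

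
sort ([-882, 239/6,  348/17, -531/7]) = [  -  882, - 531/7, 348/17, 239/6]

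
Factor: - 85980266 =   -  2^1*42990133^1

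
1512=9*168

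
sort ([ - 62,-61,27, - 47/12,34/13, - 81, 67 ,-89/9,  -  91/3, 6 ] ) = [ - 81,-62,-61, - 91/3, - 89/9, - 47/12, 34/13, 6, 27,  67 ] 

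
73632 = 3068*24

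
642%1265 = 642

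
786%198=192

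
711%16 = 7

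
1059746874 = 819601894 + 240144980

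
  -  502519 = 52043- 554562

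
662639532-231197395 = 431442137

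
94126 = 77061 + 17065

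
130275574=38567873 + 91707701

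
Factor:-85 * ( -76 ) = 6460 = 2^2*5^1 * 17^1*19^1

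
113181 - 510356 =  - 397175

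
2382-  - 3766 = 6148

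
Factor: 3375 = 3^3*5^3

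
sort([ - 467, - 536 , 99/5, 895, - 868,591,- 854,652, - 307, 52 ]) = [ - 868,-854,-536, - 467, - 307,99/5, 52,591, 652,895]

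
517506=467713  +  49793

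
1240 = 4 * 310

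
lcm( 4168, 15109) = 120872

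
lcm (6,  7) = 42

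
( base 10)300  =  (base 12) 210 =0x12C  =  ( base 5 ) 2200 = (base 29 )AA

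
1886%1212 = 674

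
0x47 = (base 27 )2H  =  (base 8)107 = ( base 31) 29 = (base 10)71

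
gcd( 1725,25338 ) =3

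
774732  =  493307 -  - 281425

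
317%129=59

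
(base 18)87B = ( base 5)41404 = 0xAA9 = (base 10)2729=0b101010101001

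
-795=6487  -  7282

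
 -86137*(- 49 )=4220713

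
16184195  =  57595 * 281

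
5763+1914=7677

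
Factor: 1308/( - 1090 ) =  - 6/5 =- 2^1*3^1 * 5^( - 1)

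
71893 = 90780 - 18887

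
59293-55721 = 3572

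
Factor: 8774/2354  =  11^ (-1)*41^1 = 41/11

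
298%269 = 29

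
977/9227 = 977/9227=0.11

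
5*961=4805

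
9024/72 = 125+1/3 = 125.33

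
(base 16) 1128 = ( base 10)4392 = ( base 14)185A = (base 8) 10450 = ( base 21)9K3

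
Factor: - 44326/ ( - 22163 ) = 2^1=2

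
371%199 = 172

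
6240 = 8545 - 2305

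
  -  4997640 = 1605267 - 6602907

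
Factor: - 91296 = -2^5*3^2*317^1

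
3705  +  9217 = 12922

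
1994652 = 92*21681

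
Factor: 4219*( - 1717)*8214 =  - 2^1*3^1*17^1*37^2*101^1*4219^1=- 59502404922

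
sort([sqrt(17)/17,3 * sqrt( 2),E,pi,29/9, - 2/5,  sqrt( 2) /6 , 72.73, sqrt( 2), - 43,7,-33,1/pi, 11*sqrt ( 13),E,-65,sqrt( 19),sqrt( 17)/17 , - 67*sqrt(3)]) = [ - 67 *sqrt( 3), - 65, - 43, - 33,-2/5, sqrt( 2)/6,sqrt( 17)/17, sqrt( 17)/17,1/pi,sqrt( 2),E, E,pi , 29/9, 3*sqrt ( 2), sqrt( 19) , 7, 11*sqrt(  13),72.73 ]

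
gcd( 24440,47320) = 520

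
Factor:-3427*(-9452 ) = 2^2*17^1 * 23^1 * 139^1*149^1 = 32392004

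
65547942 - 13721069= 51826873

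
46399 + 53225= 99624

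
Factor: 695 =5^1*139^1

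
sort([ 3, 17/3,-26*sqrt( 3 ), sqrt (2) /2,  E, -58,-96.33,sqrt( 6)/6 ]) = [-96.33 , - 58, - 26 * sqrt(3),sqrt( 6)/6, sqrt( 2 ) /2, E, 3, 17/3] 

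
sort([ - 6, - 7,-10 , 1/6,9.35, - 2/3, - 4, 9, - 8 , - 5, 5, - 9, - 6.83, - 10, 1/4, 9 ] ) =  [-10, - 10, - 9 , - 8, - 7, - 6.83, - 6, - 5, - 4, - 2/3 , 1/6,1/4, 5,9, 9, 9.35]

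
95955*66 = 6333030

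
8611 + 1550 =10161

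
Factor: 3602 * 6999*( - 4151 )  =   - 2^1*3^1*7^1 * 593^1 * 1801^1*2333^1 = - 104648362098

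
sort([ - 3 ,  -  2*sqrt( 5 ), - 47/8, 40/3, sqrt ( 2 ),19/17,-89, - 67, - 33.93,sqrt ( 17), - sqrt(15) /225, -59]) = [ - 89, - 67, - 59, - 33.93,- 47/8, - 2*sqrt( 5 ), - 3,- sqrt( 15)/225,  19/17, sqrt (2), sqrt(17),40/3]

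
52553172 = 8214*6398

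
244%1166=244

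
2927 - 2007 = 920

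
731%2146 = 731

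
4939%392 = 235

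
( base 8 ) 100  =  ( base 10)64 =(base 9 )71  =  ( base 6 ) 144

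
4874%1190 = 114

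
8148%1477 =763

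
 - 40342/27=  - 1495 + 23/27 = - 1494.15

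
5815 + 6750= 12565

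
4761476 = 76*62651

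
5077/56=5077/56 = 90.66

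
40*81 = 3240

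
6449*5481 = 35346969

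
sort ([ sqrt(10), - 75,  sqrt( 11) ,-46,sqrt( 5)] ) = [ -75, - 46,sqrt(5),sqrt(10), sqrt(11)] 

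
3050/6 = 1525/3 = 508.33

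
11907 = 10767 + 1140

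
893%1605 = 893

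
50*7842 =392100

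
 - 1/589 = - 1 + 588/589  =  - 0.00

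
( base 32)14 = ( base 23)1D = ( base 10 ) 36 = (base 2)100100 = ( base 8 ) 44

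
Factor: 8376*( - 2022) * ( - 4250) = 71979156000 = 2^5 * 3^2*5^3 * 17^1*337^1 * 349^1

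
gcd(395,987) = 1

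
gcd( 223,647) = 1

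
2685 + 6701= 9386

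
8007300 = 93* 86100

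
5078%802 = 266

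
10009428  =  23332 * 429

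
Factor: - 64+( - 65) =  - 129 = - 3^1*43^1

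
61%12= 1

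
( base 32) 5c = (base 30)5m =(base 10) 172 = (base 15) b7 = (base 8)254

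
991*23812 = 23597692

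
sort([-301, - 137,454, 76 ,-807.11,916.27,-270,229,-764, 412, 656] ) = [  -  807.11, - 764, - 301, - 270 , - 137, 76,  229,412,  454,656, 916.27] 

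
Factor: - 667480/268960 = -407/164= - 2^(-2 )*11^1*37^1*41^ (-1 )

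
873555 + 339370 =1212925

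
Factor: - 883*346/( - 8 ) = 2^( - 2)*173^1*  883^1 = 152759/4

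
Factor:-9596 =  - 2^2*2399^1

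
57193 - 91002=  - 33809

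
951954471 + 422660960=1374615431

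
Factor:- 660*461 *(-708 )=215416080 = 2^4 * 3^2*5^1*11^1*59^1*461^1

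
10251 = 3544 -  - 6707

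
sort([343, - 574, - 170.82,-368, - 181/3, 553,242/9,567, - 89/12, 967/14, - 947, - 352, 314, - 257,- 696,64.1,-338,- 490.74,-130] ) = [ - 947, - 696, - 574, - 490.74,-368, - 352, - 338,- 257,-170.82,  -  130,  -  181/3 ,-89/12,242/9,64.1, 967/14,314, 343, 553,567]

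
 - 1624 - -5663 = 4039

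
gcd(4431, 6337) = 1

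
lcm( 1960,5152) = 180320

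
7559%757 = 746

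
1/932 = 1/932 = 0.00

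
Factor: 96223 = 96223^1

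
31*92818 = 2877358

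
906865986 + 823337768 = 1730203754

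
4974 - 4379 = 595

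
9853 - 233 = 9620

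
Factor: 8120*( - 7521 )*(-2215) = 2^3 * 3^1*5^2*7^1  *  23^1*29^1*109^1*443^1 = 135271201800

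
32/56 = 4/7= 0.57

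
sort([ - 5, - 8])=[- 8, - 5]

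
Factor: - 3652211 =-3652211^1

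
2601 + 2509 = 5110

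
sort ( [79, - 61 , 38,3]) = [ - 61, 3, 38, 79]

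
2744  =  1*2744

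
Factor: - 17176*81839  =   - 1405666664 = -  2^3*19^1*113^1*81839^1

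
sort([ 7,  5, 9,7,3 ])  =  [ 3, 5,  7,  7,  9]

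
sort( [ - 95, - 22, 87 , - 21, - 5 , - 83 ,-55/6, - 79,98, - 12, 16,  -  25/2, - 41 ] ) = [-95,  -  83, -79, - 41, - 22, - 21, - 25/2, - 12,- 55/6, - 5,16, 87,  98 ]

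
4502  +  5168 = 9670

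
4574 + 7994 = 12568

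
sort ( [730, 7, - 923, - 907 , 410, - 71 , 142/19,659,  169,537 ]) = [-923,  -  907,  -  71,7 , 142/19, 169, 410, 537,659, 730 ] 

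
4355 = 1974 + 2381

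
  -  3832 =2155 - 5987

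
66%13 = 1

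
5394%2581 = 232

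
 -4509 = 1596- 6105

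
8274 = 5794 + 2480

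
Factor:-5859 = -3^3*7^1*31^1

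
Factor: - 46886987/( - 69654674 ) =2^(-1)*7^1 * 67^ ( - 1 )*97^1 *127^(  -  1 ) * 199^1* 347^1 * 4093^( - 1)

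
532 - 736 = -204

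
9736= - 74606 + 84342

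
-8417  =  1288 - 9705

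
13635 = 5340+8295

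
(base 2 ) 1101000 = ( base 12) 88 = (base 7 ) 206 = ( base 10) 104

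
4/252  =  1/63 = 0.02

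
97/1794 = 97/1794 = 0.05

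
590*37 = 21830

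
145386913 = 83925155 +61461758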